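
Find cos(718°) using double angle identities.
cos(718°) = cos²359° - sin²359° = 0.9994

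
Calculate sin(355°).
sin(355°) = -0.08716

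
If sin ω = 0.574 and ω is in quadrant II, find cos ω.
cos ω = -0.8189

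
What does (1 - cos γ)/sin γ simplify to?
(1 - cos γ)/sin γ = tan(γ/2) (using Half angle)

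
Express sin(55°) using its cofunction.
sin(55°) = cos(90° - 55°) = cos(35°)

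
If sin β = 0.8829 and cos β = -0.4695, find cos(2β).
cos(2β) = cos²β - sin²β = -0.5591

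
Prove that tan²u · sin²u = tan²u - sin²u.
RHS = sin²u/cos²u - sin²u = sin²u(1/cos²u - 1) = sin²u · (1 - cos²u)/cos²u = sin²u · sin²u/cos²u = sin²u · tan²u = LHS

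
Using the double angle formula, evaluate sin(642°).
sin(642°) = 2 sin 321° cos 321° = -0.9781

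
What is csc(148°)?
csc(148°) = 1.887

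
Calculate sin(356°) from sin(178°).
sin(356°) = 2 sin 178° cos 178° = -0.06976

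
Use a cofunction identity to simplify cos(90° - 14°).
cos(90° - 14°) = sin(14°)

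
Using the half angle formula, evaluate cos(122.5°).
cos(122.5°) = -√((1 + cos 245°)/2) = -0.5373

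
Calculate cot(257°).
cot(257°) = 0.2309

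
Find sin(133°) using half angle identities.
sin(133°) = √((1 - cos 266°)/2) = 0.7314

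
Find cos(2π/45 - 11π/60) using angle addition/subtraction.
cos(2π/45 - 11π/60) = cos 2π/45 cos 11π/60 + sin 2π/45 sin 11π/60 = 0.9063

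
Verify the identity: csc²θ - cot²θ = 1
LHS = 1/sin²θ - cos²θ/sin²θ = (1 - cos²θ)/sin²θ = sin²θ/sin²θ = 1 = RHS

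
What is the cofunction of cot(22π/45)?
cot(22π/45) = tan(π/2 - 22π/45) = tan(π/90)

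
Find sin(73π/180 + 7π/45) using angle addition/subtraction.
sin(73π/180 + 7π/45) = sin 73π/180 cos 7π/45 + cos 73π/180 sin 7π/45 = 0.9816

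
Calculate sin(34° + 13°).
sin(34° + 13°) = sin 34° cos 13° + cos 34° sin 13° = 0.7314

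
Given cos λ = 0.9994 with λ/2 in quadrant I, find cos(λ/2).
cos(λ/2) = ±√((1 + cos λ)/2); positive since λ/2 ∈ QI, so cos(λ/2) = 0.9998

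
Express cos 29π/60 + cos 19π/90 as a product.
cos 29π/60 + cos 19π/90 = 2 cos(25π/72) cos(49π/360)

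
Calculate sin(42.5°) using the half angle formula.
sin(42.5°) = √((1 - cos 85°)/2) = 0.6756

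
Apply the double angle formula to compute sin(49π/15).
sin(49π/15) = 2 sin 49π/30 cos 49π/30 = -0.7431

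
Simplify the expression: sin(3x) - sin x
sin(3x) - sin x = 2 cos(2x) sin x (using Sum-to-product)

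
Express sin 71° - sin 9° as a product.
sin 71° - sin 9° = 2 cos(40°) sin(31°)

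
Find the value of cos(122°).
cos(122°) = -0.5299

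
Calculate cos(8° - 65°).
cos(8° - 65°) = cos 8° cos 65° + sin 8° sin 65° = 0.5446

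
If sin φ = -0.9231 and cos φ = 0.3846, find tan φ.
tan φ = sin φ / cos φ = -2.4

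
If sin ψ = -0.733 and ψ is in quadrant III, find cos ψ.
cos ψ = -0.6802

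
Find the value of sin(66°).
sin(66°) = 0.9135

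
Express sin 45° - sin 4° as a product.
sin 45° - sin 4° = 2 cos(24.5°) sin(20.5°)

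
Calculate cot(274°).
cot(274°) = -0.06993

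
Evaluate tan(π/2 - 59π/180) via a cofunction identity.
tan(π/2 - 59π/180) = cot(59π/180) = 0.6009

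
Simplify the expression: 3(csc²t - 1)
3(csc²t - 1) = 3(cot²t) (using Pythagorean identity)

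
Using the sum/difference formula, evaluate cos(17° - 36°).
cos(17° - 36°) = cos 17° cos 36° + sin 17° sin 36° = 0.9455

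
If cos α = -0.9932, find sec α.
sec α = 1/cos α = -1.007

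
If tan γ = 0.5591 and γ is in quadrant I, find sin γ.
sin γ = 0.488 (using tan²γ + 1 = sec²γ)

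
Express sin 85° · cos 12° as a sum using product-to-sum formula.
sin 85° cos 12° = (1/2)[sin(85°+12°) + sin(85°-12°)]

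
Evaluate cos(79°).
cos(79°) = 0.1908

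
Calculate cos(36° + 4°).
cos(36° + 4°) = cos 36° cos 4° - sin 36° sin 4° = 0.766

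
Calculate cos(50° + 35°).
cos(50° + 35°) = cos 50° cos 35° - sin 50° sin 35° = 0.08716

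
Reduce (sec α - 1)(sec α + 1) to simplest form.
(sec α - 1)(sec α + 1) = tan²α (using Diff. of squares)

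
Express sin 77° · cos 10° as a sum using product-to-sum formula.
sin 77° cos 10° = (1/2)[sin(77°+10°) + sin(77°-10°)]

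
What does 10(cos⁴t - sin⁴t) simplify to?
10(cos⁴t - sin⁴t) = 10(cos(2t)) (using Factoring + double angle)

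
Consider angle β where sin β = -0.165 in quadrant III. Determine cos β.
cos β = ±√(1 - sin²β) = -0.9863 (negative in QIII)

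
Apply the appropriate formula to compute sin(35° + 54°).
sin(35° + 54°) = sin 35° cos 54° + cos 35° sin 54° = 0.9998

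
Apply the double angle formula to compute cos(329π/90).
cos(329π/90) = cos²329π/180 - sin²329π/180 = 0.4695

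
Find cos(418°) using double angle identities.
cos(418°) = cos²209° - sin²209° = 0.5299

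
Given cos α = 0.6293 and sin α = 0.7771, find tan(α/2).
tan(α/2) = sin α / (1 + cos α) = 0.477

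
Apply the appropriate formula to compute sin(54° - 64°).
sin(54° - 64°) = sin 54° cos 64° - cos 54° sin 64° = -0.1736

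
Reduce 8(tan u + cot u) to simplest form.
8(tan u + cot u) = 8(sec u csc u) (using Quotient identities)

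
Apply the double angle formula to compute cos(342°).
cos(342°) = cos²171° - sin²171° = 0.9511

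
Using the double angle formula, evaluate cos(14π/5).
cos(14π/5) = cos²7π/5 - sin²7π/5 = -0.809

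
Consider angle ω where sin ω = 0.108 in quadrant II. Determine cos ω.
cos ω = ±√(1 - sin²ω) = -0.9942 (negative in QII)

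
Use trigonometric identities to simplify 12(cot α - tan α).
12(cot α - tan α) = 12(2 cot(2α)) (using Double angle)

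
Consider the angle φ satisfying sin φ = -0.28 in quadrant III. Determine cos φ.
cos φ = ±√(1 - sin²φ) = -0.96 (negative in QIII)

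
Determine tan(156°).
tan(156°) = -0.4452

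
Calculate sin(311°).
sin(311°) = -0.7547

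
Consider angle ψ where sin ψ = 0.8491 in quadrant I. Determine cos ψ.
cos ψ = √(1 - sin²ψ) = 0.5282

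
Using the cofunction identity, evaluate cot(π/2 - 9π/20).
cot(π/2 - 9π/20) = tan(9π/20) = 6.314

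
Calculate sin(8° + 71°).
sin(8° + 71°) = sin 8° cos 71° + cos 8° sin 71° = 0.9816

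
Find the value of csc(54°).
csc(54°) = 1.236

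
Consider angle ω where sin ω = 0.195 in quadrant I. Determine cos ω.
cos ω = √(1 - sin²ω) = 0.9808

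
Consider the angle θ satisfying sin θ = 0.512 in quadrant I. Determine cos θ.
cos θ = √(1 - sin²θ) = 0.859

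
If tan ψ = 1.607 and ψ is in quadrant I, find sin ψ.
sin ψ = 0.849 (using tan²ψ + 1 = sec²ψ)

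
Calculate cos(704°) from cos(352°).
cos(704°) = cos²352° - sin²352° = 0.9613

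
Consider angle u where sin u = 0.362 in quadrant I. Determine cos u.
cos u = √(1 - sin²u) = 0.9322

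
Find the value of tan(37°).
tan(37°) = 0.7536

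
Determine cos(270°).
cos(270°) = 0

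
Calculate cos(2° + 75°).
cos(2° + 75°) = cos 2° cos 75° - sin 2° sin 75° = 0.225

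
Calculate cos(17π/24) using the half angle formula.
cos(17π/24) = -√((1 + cos 17π/12)/2) = -0.6088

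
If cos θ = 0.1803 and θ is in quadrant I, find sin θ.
sin θ = 0.9836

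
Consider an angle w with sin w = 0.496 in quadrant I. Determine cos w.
cos w = √(1 - sin²w) = 0.8683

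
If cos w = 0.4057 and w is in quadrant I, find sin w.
sin w = 0.914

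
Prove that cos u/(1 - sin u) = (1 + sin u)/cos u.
RHS = (1 + sin u)(1 - sin u) / (cos u(1 - sin u)) = (1 - sin²u) / (cos u(1 - sin u)) = cos²u / (cos u(1 - sin u)) = cos u/(1 - sin u) = LHS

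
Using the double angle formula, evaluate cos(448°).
cos(448°) = cos²224° - sin²224° = 0.0349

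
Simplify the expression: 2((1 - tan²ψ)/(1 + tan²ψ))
2((1 - tan²ψ)/(1 + tan²ψ)) = 2(cos(2ψ)) (using Double angle)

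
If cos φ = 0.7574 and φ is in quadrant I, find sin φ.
sin φ = 0.653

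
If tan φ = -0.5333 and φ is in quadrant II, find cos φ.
cos φ = -0.8824 (using tan²φ + 1 = sec²φ)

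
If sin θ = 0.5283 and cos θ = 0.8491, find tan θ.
tan θ = sin θ / cos θ = 0.6222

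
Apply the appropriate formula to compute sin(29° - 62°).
sin(29° - 62°) = sin 29° cos 62° - cos 29° sin 62° = -0.5446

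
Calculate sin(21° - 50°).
sin(21° - 50°) = sin 21° cos 50° - cos 21° sin 50° = -0.4848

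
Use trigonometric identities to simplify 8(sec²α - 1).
8(sec²α - 1) = 8(tan²α) (using Pythagorean identity)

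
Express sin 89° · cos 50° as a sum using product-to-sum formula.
sin 89° cos 50° = (1/2)[sin(89°+50°) + sin(89°-50°)]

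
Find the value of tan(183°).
tan(183°) = 0.05241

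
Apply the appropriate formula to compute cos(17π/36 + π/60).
cos(17π/36 + π/60) = cos 17π/36 cos π/60 - sin 17π/36 sin π/60 = 0.0349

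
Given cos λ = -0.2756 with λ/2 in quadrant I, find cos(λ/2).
cos(λ/2) = ±√((1 + cos λ)/2); positive since λ/2 ∈ QI, so cos(λ/2) = 0.6018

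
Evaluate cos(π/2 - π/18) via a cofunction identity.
cos(π/2 - π/18) = sin(π/18) = 0.1736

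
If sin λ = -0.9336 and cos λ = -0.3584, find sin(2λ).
sin(2λ) = 2 sin λ cos λ = 0.6692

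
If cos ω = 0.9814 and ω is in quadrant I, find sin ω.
sin ω = 0.192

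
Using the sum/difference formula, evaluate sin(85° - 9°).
sin(85° - 9°) = sin 85° cos 9° - cos 85° sin 9° = 0.9703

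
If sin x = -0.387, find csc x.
csc x = 1/sin x = -2.584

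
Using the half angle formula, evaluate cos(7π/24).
cos(7π/24) = √((1 + cos 7π/12)/2) = 0.6088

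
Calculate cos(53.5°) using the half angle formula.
cos(53.5°) = √((1 + cos 107°)/2) = 0.5948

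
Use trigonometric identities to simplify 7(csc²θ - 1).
7(csc²θ - 1) = 7(cot²θ) (using Pythagorean identity)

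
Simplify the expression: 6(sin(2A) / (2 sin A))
6(sin(2A) / (2 sin A)) = 6(cos A) (using Double angle)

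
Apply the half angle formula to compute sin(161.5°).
sin(161.5°) = √((1 - cos 323°)/2) = 0.3173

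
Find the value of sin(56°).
sin(56°) = 0.829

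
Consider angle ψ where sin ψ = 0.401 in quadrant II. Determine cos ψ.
cos ψ = ±√(1 - sin²ψ) = -0.9161 (negative in QII)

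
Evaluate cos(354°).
cos(354°) = 0.9945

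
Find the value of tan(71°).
tan(71°) = 2.904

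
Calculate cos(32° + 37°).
cos(32° + 37°) = cos 32° cos 37° - sin 32° sin 37° = 0.3584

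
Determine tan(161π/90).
tan(161π/90) = -0.7813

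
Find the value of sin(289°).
sin(289°) = -0.9455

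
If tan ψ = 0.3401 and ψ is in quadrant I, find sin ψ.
sin ψ = 0.322 (using tan²ψ + 1 = sec²ψ)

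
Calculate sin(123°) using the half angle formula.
sin(123°) = √((1 - cos 246°)/2) = 0.8387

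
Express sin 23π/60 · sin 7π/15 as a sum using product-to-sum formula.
sin 23π/60 sin 7π/15 = (1/2)[cos(23π/60-7π/15) - cos(23π/60+7π/15)]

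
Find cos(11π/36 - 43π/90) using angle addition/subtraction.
cos(11π/36 - 43π/90) = cos 11π/36 cos 43π/90 + sin 11π/36 sin 43π/90 = 0.8572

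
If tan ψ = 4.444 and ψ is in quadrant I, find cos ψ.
cos ψ = 0.2195 (using tan²ψ + 1 = sec²ψ)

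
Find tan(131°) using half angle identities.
tan(131°) = sin 262° / (1 + cos 262°) = -1.15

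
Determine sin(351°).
sin(351°) = -0.1564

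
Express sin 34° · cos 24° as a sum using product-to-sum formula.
sin 34° cos 24° = (1/2)[sin(34°+24°) + sin(34°-24°)]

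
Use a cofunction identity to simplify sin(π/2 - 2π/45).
sin(π/2 - 2π/45) = cos(2π/45)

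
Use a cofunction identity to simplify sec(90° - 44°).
sec(90° - 44°) = csc(44°)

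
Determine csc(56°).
csc(56°) = 1.206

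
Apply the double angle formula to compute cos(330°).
cos(330°) = cos²165° - sin²165° = √3/2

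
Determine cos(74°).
cos(74°) = 0.2756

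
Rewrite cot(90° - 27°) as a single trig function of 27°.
cot(90° - 27°) = tan(27°)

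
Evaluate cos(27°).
cos(27°) = 0.891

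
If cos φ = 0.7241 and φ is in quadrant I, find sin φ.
sin φ = 0.6897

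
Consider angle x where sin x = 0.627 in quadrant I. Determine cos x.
cos x = √(1 - sin²x) = 0.779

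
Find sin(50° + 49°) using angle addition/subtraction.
sin(50° + 49°) = sin 50° cos 49° + cos 50° sin 49° = 0.9877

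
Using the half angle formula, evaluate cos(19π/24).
cos(19π/24) = -√((1 + cos 19π/12)/2) = -0.7934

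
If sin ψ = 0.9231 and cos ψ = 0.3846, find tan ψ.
tan ψ = sin ψ / cos ψ = 2.4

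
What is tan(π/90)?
tan(π/90) = 0.03492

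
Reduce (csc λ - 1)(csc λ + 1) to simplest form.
(csc λ - 1)(csc λ + 1) = cot²λ (using Diff. of squares)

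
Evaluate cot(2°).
cot(2°) = 28.64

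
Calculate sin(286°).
sin(286°) = -0.9613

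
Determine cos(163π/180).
cos(163π/180) = -0.9563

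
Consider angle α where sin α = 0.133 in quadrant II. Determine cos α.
cos α = ±√(1 - sin²α) = -0.9911 (negative in QII)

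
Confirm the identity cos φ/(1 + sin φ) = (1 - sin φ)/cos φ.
RHS = (1 - sin φ)(1 + sin φ) / (cos φ(1 + sin φ)) = (1 - sin²φ) / (cos φ(1 + sin φ)) = cos²φ / (cos φ(1 + sin φ)) = cos φ/(1 + sin φ) = LHS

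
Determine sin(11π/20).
sin(11π/20) = 0.9877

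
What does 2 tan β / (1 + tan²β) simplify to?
2 tan β / (1 + tan²β) = sin(2β) (using Double angle)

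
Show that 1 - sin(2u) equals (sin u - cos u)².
RHS = sin²u - 2 sin u cos u + cos²u = (sin²u + cos²u) - 2 sin u cos u = 1 - sin(2u) = LHS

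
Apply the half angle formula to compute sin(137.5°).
sin(137.5°) = √((1 - cos 275°)/2) = 0.6756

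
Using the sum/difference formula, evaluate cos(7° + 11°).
cos(7° + 11°) = cos 7° cos 11° - sin 7° sin 11° = 0.9511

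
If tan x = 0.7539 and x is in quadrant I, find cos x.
cos x = 0.7985 (using tan²x + 1 = sec²x)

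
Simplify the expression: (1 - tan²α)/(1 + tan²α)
(1 - tan²α)/(1 + tan²α) = cos(2α) (using Double angle)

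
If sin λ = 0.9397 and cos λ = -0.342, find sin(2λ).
sin(2λ) = 2 sin λ cos λ = -0.6428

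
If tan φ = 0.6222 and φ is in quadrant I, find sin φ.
sin φ = 0.5283 (using tan²φ + 1 = sec²φ)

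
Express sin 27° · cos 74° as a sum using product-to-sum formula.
sin 27° cos 74° = (1/2)[sin(27°+74°) + sin(27°-74°)]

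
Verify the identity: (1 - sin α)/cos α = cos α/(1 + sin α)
LHS = (1 - sin α)(1 + sin α) / (cos α(1 + sin α)) = (1 - sin²α) / (cos α(1 + sin α)) = cos²α / (cos α(1 + sin α)) = cos α/(1 + sin α) = RHS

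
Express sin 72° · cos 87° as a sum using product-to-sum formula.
sin 72° cos 87° = (1/2)[sin(72°+87°) + sin(72°-87°)]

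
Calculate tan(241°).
tan(241°) = 1.804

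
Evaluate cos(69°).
cos(69°) = 0.3584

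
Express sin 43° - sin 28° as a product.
sin 43° - sin 28° = 2 cos(35.5°) sin(7.5°)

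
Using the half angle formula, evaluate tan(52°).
tan(52°) = sin 104° / (1 + cos 104°) = 1.28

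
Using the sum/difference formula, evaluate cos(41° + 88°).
cos(41° + 88°) = cos 41° cos 88° - sin 41° sin 88° = -0.6293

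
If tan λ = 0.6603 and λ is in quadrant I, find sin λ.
sin λ = 0.551 (using tan²λ + 1 = sec²λ)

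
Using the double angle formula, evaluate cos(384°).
cos(384°) = 2cos²192° - 1 = 0.9135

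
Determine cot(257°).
cot(257°) = 0.2309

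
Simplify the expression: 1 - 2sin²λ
1 - 2sin²λ = cos(2λ) (using Double angle)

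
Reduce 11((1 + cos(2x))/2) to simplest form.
11((1 + cos(2x))/2) = 11(cos²x) (using Power reduction)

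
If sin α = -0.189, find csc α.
csc α = 1/sin α = -5.291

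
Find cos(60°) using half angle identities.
cos(60°) = √((1 + cos 120°)/2) = 1/2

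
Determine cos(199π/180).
cos(199π/180) = -0.9455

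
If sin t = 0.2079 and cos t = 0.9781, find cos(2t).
cos(2t) = cos²t - sin²t = 0.9135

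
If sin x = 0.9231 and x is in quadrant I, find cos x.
cos x = 0.3846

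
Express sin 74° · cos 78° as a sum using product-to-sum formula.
sin 74° cos 78° = (1/2)[sin(74°+78°) + sin(74°-78°)]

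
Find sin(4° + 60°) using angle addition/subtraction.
sin(4° + 60°) = sin 4° cos 60° + cos 4° sin 60° = 0.8988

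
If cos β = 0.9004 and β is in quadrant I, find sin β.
sin β = 0.4351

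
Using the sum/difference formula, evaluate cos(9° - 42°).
cos(9° - 42°) = cos 9° cos 42° + sin 9° sin 42° = 0.8387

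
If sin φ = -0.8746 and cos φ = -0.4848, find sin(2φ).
sin(2φ) = 2 sin φ cos φ = 0.848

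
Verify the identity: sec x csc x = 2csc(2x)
RHS = 2/sin(2x) = 2/(2 sin x cos x) = 1/(sin x cos x) = (1/cos x)(1/sin x) = sec x csc x = LHS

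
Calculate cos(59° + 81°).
cos(59° + 81°) = cos 59° cos 81° - sin 59° sin 81° = -0.766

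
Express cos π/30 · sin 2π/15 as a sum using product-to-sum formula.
cos π/30 sin 2π/15 = (1/2)[sin(π/30+2π/15) - sin(π/30-2π/15)]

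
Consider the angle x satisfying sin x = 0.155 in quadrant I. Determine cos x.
cos x = √(1 - sin²x) = 0.9879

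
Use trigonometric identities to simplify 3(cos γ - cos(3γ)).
3(cos γ - cos(3γ)) = 3(2 sin(2γ) sin γ) (using Sum-to-product)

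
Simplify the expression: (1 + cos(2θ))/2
(1 + cos(2θ))/2 = cos²θ (using Power reduction)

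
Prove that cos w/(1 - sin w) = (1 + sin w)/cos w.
RHS = (1 + sin w)(1 - sin w) / (cos w(1 - sin w)) = (1 - sin²w) / (cos w(1 - sin w)) = cos²w / (cos w(1 - sin w)) = cos w/(1 - sin w) = LHS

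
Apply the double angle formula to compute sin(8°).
sin(8°) = 2 sin 4° cos 4° = 0.1392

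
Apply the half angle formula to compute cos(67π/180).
cos(67π/180) = √((1 + cos 67π/90)/2) = 0.3907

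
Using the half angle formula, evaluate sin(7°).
sin(7°) = √((1 - cos 14°)/2) = 0.1219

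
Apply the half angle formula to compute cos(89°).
cos(89°) = √((1 + cos 178°)/2) = 0.01745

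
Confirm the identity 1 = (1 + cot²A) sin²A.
RHS = csc²A · sin²A = (1/sin²A) · sin²A = 1 = LHS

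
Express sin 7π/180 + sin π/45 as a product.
sin 7π/180 + sin π/45 = 2 sin(11π/360) cos(π/120)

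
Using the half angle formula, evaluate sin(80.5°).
sin(80.5°) = √((1 - cos 161°)/2) = 0.9863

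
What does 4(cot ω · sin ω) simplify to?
4(cot ω · sin ω) = 4(cos ω) (using Quotient identity)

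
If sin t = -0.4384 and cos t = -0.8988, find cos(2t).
cos(2t) = cos²t - sin²t = 0.6156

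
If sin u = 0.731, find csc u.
csc u = 1/sin u = 1.368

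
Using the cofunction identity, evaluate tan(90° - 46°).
tan(90° - 46°) = cot(46°) = 0.9657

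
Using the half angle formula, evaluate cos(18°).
cos(18°) = √((1 + cos 36°)/2) = 0.9511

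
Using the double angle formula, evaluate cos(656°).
cos(656°) = 1 - 2sin²328° = 0.4384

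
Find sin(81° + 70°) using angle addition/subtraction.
sin(81° + 70°) = sin 81° cos 70° + cos 81° sin 70° = 0.4848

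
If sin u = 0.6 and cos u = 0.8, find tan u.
tan u = sin u / cos u = 0.75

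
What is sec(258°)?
sec(258°) = -4.81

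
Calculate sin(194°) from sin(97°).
sin(194°) = 2 sin 97° cos 97° = -0.2419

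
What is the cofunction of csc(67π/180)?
csc(67π/180) = sec(π/2 - 67π/180) = sec(23π/180)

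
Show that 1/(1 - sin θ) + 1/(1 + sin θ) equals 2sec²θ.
LHS = [(1 + sin θ) + (1 - sin θ)] / [(1 - sin θ)(1 + sin θ)] = 2/(1 - sin²θ) = 2/cos²θ = 2sec²θ = RHS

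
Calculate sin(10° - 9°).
sin(10° - 9°) = sin 10° cos 9° - cos 10° sin 9° = 0.01745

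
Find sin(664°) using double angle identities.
sin(664°) = 2 sin 332° cos 332° = -0.829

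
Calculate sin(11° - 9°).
sin(11° - 9°) = sin 11° cos 9° - cos 11° sin 9° = 0.0349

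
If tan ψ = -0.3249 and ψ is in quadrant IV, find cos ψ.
cos ψ = 0.9511 (using tan²ψ + 1 = sec²ψ)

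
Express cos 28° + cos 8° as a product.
cos 28° + cos 8° = 2 cos(18°) cos(10°)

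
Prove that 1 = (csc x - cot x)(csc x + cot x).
RHS = csc²x - cot²x = (1 + cot²x) - cot²x = 1 = LHS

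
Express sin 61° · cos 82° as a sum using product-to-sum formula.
sin 61° cos 82° = (1/2)[sin(61°+82°) + sin(61°-82°)]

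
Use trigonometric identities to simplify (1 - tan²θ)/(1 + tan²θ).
(1 - tan²θ)/(1 + tan²θ) = cos(2θ) (using Double angle)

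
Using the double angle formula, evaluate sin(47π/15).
sin(47π/15) = 2 sin 47π/30 cos 47π/30 = -0.4067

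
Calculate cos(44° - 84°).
cos(44° - 84°) = cos 44° cos 84° + sin 44° sin 84° = 0.766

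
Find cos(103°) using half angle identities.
cos(103°) = -√((1 + cos 206°)/2) = -0.225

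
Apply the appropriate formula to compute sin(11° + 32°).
sin(11° + 32°) = sin 11° cos 32° + cos 11° sin 32° = 0.682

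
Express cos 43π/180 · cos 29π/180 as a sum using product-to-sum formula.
cos 43π/180 cos 29π/180 = (1/2)[cos(43π/180-29π/180) + cos(43π/180+29π/180)]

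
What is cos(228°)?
cos(228°) = -0.6691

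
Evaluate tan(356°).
tan(356°) = -0.06993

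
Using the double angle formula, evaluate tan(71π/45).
tan(71π/45) = 2 tan 71π/90 / (1 - tan²71π/90) = -4.011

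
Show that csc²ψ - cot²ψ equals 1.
LHS = 1/sin²ψ - cos²ψ/sin²ψ = (1 - cos²ψ)/sin²ψ = sin²ψ/sin²ψ = 1 = RHS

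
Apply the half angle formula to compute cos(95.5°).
cos(95.5°) = -√((1 + cos 191°)/2) = -0.09585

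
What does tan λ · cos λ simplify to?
tan λ · cos λ = sin λ (using Quotient identity)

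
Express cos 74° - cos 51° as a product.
cos 74° - cos 51° = -2 sin(62.5°) sin(11.5°)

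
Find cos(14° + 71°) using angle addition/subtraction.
cos(14° + 71°) = cos 14° cos 71° - sin 14° sin 71° = 0.08716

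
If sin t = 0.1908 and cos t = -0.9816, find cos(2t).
cos(2t) = cos²t - sin²t = 0.9271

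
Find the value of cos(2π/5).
cos(2π/5) = 0.309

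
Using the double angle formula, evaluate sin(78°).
sin(78°) = 2 sin 39° cos 39° = 0.9781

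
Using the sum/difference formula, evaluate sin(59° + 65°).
sin(59° + 65°) = sin 59° cos 65° + cos 59° sin 65° = 0.829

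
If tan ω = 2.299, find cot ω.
cot ω = 1/tan ω = 0.435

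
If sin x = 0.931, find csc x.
csc x = 1/sin x = 1.074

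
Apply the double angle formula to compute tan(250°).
tan(250°) = 2 tan 125° / (1 - tan²125°) = 2.747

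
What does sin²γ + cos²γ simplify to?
sin²γ + cos²γ = 1 (using Pythagorean identity)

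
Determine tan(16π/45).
tan(16π/45) = 2.05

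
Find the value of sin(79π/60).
sin(79π/60) = -0.8387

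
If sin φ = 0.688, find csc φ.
csc φ = 1/sin φ = 1.453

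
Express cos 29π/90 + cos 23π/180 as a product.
cos 29π/90 + cos 23π/180 = 2 cos(9π/40) cos(7π/72)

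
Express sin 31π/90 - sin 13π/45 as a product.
sin 31π/90 - sin 13π/45 = 2 cos(19π/60) sin(π/36)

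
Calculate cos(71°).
cos(71°) = 0.3256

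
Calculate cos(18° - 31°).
cos(18° - 31°) = cos 18° cos 31° + sin 18° sin 31° = 0.9744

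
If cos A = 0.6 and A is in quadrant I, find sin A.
sin A = 0.8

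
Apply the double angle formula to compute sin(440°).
sin(440°) = 2 sin 220° cos 220° = 0.9848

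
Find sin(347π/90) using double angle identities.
sin(347π/90) = 2 sin 347π/180 cos 347π/180 = -0.4384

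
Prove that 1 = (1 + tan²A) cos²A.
RHS = sec²A · cos²A = (1/cos²A) · cos²A = 1 = LHS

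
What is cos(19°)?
cos(19°) = 0.9455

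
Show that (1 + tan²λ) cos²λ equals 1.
LHS = sec²λ · cos²λ = (1/cos²λ) · cos²λ = 1 = RHS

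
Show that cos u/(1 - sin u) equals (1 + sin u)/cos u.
RHS = (1 + sin u)(1 - sin u) / (cos u(1 - sin u)) = (1 - sin²u) / (cos u(1 - sin u)) = cos²u / (cos u(1 - sin u)) = cos u/(1 - sin u) = LHS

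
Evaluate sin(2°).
sin(2°) = 0.0349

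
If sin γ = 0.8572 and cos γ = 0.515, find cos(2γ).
cos(2γ) = cos²γ - sin²γ = -0.4696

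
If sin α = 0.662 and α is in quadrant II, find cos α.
cos α = -0.7495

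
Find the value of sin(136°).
sin(136°) = 0.6947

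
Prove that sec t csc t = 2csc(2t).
RHS = 2/sin(2t) = 2/(2 sin t cos t) = 1/(sin t cos t) = (1/cos t)(1/sin t) = sec t csc t = LHS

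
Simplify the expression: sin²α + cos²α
sin²α + cos²α = 1 (using Pythagorean identity)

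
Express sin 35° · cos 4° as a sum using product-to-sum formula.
sin 35° cos 4° = (1/2)[sin(35°+4°) + sin(35°-4°)]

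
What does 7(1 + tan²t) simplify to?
7(1 + tan²t) = 7(sec²t) (using Pythagorean identity)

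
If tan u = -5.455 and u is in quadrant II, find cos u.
cos u = -0.1803 (using tan²u + 1 = sec²u)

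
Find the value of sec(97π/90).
sec(97π/90) = -1.031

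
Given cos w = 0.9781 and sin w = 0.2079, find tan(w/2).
tan(w/2) = sin w / (1 + cos w) = 0.1051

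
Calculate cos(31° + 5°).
cos(31° + 5°) = cos 31° cos 5° - sin 31° sin 5° = 0.809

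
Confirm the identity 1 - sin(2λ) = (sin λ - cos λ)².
RHS = sin²λ - 2 sin λ cos λ + cos²λ = (sin²λ + cos²λ) - 2 sin λ cos λ = 1 - sin(2λ) = LHS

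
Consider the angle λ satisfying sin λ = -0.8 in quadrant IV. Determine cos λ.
cos λ = √(1 - sin²λ) = 0.6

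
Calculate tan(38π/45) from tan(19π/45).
tan(38π/45) = 2 tan 19π/45 / (1 - tan²19π/45) = -0.5317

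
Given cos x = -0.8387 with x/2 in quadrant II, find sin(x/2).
sin(x/2) = ±√((1 - cos x)/2); positive since x/2 ∈ QII, so sin(x/2) = 0.9588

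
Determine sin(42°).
sin(42°) = 0.6691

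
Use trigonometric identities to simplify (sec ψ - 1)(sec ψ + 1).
(sec ψ - 1)(sec ψ + 1) = tan²ψ (using Diff. of squares)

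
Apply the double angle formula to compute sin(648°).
sin(648°) = 2 sin 324° cos 324° = -0.9511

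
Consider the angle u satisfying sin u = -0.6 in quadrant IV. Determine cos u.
cos u = √(1 - sin²u) = 0.8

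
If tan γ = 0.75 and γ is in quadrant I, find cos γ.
cos γ = 0.8 (using tan²γ + 1 = sec²γ)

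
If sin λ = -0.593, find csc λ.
csc λ = 1/sin λ = -1.686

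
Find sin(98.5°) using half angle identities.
sin(98.5°) = √((1 - cos 197°)/2) = 0.989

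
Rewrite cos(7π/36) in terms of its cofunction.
cos(7π/36) = sin(π/2 - 7π/36) = sin(11π/36)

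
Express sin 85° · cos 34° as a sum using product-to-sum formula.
sin 85° cos 34° = (1/2)[sin(85°+34°) + sin(85°-34°)]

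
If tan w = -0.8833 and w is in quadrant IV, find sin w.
sin w = -0.662 (using tan²w + 1 = sec²w)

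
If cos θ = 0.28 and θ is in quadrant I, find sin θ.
sin θ = 0.96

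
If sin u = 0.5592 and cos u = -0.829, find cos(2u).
cos(2u) = cos²u - sin²u = 0.3745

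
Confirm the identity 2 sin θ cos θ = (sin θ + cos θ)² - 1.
RHS = sin²θ + 2 sin θ cos θ + cos²θ - 1 = (sin²θ + cos²θ) + 2 sin θ cos θ - 1 = 1 + 2 sin θ cos θ - 1 = 2 sin θ cos θ = LHS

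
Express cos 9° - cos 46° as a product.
cos 9° - cos 46° = -2 sin(27.5°) sin(-18.5°)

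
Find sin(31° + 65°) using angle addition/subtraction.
sin(31° + 65°) = sin 31° cos 65° + cos 31° sin 65° = 0.9945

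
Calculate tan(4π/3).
tan(4π/3) = √3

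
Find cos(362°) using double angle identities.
cos(362°) = cos²181° - sin²181° = 0.9994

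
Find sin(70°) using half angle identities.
sin(70°) = √((1 - cos 140°)/2) = 0.9397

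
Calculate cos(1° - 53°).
cos(1° - 53°) = cos 1° cos 53° + sin 1° sin 53° = 0.6157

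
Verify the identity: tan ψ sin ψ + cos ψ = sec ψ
LHS = sin²ψ/cos ψ + cos ψ = (sin²ψ + cos²ψ)/cos ψ = 1/cos ψ = sec ψ = RHS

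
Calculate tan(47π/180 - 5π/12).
tan(47π/180 - 5π/12) = (tan 47π/180 - tan 5π/12)/(1 + tan 47π/180 tan 5π/12) = -0.5317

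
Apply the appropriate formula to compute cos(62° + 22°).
cos(62° + 22°) = cos 62° cos 22° - sin 62° sin 22° = 0.1045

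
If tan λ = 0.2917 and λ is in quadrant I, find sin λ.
sin λ = 0.28 (using tan²λ + 1 = sec²λ)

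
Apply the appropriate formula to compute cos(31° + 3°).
cos(31° + 3°) = cos 31° cos 3° - sin 31° sin 3° = 0.829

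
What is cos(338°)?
cos(338°) = 0.9272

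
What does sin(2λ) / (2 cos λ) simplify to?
sin(2λ) / (2 cos λ) = sin λ (using Double angle)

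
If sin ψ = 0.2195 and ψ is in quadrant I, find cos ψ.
cos ψ = 0.9756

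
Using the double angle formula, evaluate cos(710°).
cos(710°) = cos²355° - sin²355° = 0.9848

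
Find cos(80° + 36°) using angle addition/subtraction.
cos(80° + 36°) = cos 80° cos 36° - sin 80° sin 36° = -0.4384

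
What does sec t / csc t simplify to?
sec t / csc t = tan t (using Reciprocal identities)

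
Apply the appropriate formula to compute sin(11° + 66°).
sin(11° + 66°) = sin 11° cos 66° + cos 11° sin 66° = 0.9744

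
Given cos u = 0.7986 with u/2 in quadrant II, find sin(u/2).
sin(u/2) = ±√((1 - cos u)/2); positive since u/2 ∈ QII, so sin(u/2) = 0.3173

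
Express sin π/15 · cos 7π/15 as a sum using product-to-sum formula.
sin π/15 cos 7π/15 = (1/2)[sin(π/15+7π/15) + sin(π/15-7π/15)]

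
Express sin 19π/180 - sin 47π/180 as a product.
sin 19π/180 - sin 47π/180 = 2 cos(11π/60) sin(-7π/90)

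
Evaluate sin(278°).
sin(278°) = -0.9903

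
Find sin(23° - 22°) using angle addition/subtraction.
sin(23° - 22°) = sin 23° cos 22° - cos 23° sin 22° = 0.01745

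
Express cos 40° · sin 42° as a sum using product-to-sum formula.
cos 40° sin 42° = (1/2)[sin(40°+42°) - sin(40°-42°)]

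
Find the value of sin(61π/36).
sin(61π/36) = -0.8192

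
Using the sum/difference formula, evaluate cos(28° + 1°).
cos(28° + 1°) = cos 28° cos 1° - sin 28° sin 1° = 0.8746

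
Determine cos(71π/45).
cos(71π/45) = 0.2419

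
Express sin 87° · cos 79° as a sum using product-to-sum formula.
sin 87° cos 79° = (1/2)[sin(87°+79°) + sin(87°-79°)]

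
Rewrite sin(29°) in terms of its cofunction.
sin(29°) = cos(90° - 29°) = cos(61°)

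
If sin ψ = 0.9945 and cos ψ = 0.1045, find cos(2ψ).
cos(2ψ) = cos²ψ - sin²ψ = -0.9781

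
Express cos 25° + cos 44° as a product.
cos 25° + cos 44° = 2 cos(34.5°) cos(-9.5°)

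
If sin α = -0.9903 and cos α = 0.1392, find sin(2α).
sin(2α) = 2 sin α cos α = -0.2757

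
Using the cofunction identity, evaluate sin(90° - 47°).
sin(90° - 47°) = cos(47°) = 0.682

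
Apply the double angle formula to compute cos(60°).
cos(60°) = cos²30° - sin²30° = 1/2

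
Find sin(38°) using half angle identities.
sin(38°) = √((1 - cos 76°)/2) = 0.6157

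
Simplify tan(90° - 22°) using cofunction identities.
tan(90° - 22°) = cot(22°)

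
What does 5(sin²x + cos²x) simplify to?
5(sin²x + cos²x) = 5 (using Pythagorean identity)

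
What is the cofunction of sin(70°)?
sin(70°) = cos(90° - 70°) = cos(20°)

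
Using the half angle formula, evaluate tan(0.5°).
tan(0.5°) = sin 1° / (1 + cos 1°) = 0.008727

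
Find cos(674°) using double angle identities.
cos(674°) = cos²337° - sin²337° = 0.6947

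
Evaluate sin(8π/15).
sin(8π/15) = 0.9945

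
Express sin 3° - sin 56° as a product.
sin 3° - sin 56° = 2 cos(29.5°) sin(-26.5°)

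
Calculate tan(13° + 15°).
tan(13° + 15°) = (tan 13° + tan 15°)/(1 - tan 13° tan 15°) = 0.5317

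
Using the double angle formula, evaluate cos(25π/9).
cos(25π/9) = cos²25π/18 - sin²25π/18 = -0.766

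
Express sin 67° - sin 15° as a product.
sin 67° - sin 15° = 2 cos(41°) sin(26°)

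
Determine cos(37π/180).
cos(37π/180) = 0.7986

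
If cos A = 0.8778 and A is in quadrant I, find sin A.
sin A = 0.479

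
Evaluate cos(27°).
cos(27°) = 0.891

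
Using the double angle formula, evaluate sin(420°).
sin(420°) = 2 sin 210° cos 210° = √3/2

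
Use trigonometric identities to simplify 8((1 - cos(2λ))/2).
8((1 - cos(2λ))/2) = 8(sin²λ) (using Power reduction)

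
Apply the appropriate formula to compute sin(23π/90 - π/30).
sin(23π/90 - π/30) = sin 23π/90 cos π/30 - cos 23π/90 sin π/30 = 0.6428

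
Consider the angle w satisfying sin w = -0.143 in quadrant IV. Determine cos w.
cos w = √(1 - sin²w) = 0.9897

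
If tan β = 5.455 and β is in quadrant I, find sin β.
sin β = 0.9836 (using tan²β + 1 = sec²β)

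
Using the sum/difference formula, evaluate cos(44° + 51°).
cos(44° + 51°) = cos 44° cos 51° - sin 44° sin 51° = -0.08716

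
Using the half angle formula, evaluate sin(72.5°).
sin(72.5°) = √((1 - cos 145°)/2) = 0.9537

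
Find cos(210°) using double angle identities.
cos(210°) = cos²105° - sin²105° = -√3/2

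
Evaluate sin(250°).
sin(250°) = -0.9397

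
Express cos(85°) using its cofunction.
cos(85°) = sin(90° - 85°) = sin(5°)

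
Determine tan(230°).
tan(230°) = 1.192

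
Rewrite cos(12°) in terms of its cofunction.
cos(12°) = sin(90° - 12°) = sin(78°)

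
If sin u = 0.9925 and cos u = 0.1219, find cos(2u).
cos(2u) = cos²u - sin²u = -0.9702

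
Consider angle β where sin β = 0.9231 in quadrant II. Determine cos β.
cos β = ±√(1 - sin²β) = -0.3846 (negative in QII)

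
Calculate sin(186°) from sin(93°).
sin(186°) = 2 sin 93° cos 93° = -0.1045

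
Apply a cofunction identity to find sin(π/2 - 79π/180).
sin(π/2 - 79π/180) = cos(79π/180) = 0.1908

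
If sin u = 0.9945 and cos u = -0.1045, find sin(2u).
sin(2u) = 2 sin u cos u = -0.2079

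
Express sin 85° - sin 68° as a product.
sin 85° - sin 68° = 2 cos(76.5°) sin(8.5°)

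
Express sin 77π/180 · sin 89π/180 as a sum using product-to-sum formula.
sin 77π/180 sin 89π/180 = (1/2)[cos(77π/180-89π/180) - cos(77π/180+89π/180)]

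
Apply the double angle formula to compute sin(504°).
sin(504°) = 2 sin 252° cos 252° = 0.5878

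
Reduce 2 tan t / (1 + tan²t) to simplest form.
2 tan t / (1 + tan²t) = sin(2t) (using Double angle)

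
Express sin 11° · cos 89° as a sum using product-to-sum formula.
sin 11° cos 89° = (1/2)[sin(11°+89°) + sin(11°-89°)]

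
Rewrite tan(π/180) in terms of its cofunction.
tan(π/180) = cot(π/2 - π/180) = cot(89π/180)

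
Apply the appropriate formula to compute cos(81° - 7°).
cos(81° - 7°) = cos 81° cos 7° + sin 81° sin 7° = 0.2756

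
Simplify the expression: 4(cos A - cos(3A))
4(cos A - cos(3A)) = 4(2 sin(2A) sin A) (using Sum-to-product)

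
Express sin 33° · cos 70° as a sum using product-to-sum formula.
sin 33° cos 70° = (1/2)[sin(33°+70°) + sin(33°-70°)]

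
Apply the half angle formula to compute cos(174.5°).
cos(174.5°) = -√((1 + cos 349°)/2) = -0.9954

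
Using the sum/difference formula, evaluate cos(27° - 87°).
cos(27° - 87°) = cos 27° cos 87° + sin 27° sin 87° = 1/2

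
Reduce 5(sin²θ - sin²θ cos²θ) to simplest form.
5(sin²θ - sin²θ cos²θ) = 5(sin⁴θ) (using Factoring)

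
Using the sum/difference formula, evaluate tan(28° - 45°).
tan(28° - 45°) = (tan 28° - tan 45°)/(1 + tan 28° tan 45°) = -0.3057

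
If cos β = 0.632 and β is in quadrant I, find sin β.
sin β = 0.775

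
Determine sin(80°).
sin(80°) = 0.9848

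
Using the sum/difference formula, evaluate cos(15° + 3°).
cos(15° + 3°) = cos 15° cos 3° - sin 15° sin 3° = 0.9511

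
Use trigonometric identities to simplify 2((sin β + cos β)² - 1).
2((sin β + cos β)² - 1) = 2(sin(2β)) (using Pythagorean + double angle)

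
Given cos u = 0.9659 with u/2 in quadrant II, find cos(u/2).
cos(u/2) = ±√((1 + cos u)/2); negative since u/2 ∈ QII, so cos(u/2) = -0.9914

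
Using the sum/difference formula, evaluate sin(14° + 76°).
sin(14° + 76°) = sin 14° cos 76° + cos 14° sin 76° = 1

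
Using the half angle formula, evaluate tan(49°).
tan(49°) = sin 98° / (1 + cos 98°) = 1.15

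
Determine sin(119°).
sin(119°) = 0.8746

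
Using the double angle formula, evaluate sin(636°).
sin(636°) = 2 sin 318° cos 318° = -0.9945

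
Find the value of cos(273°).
cos(273°) = 0.05234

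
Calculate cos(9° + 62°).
cos(9° + 62°) = cos 9° cos 62° - sin 9° sin 62° = 0.3256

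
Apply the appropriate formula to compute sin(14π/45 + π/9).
sin(14π/45 + π/9) = sin 14π/45 cos π/9 + cos 14π/45 sin π/9 = 0.9703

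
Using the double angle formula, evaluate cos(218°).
cos(218°) = cos²109° - sin²109° = -0.788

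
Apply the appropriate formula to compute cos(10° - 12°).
cos(10° - 12°) = cos 10° cos 12° + sin 10° sin 12° = 0.9994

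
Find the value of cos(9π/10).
cos(9π/10) = -0.9511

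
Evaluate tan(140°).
tan(140°) = -0.8391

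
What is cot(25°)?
cot(25°) = 2.145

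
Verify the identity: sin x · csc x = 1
LHS = sin x · (1/sin x) = 1 = RHS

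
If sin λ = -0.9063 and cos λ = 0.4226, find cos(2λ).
cos(2λ) = cos²λ - sin²λ = -0.6428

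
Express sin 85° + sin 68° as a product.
sin 85° + sin 68° = 2 sin(76.5°) cos(8.5°)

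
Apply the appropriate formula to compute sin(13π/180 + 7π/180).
sin(13π/180 + 7π/180) = sin 13π/180 cos 7π/180 + cos 13π/180 sin 7π/180 = 0.342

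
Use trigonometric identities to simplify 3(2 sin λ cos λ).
3(2 sin λ cos λ) = 3(sin(2λ)) (using Double angle)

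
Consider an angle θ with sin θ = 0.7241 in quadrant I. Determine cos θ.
cos θ = √(1 - sin²θ) = 0.6897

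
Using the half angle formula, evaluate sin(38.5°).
sin(38.5°) = √((1 - cos 77°)/2) = 0.6225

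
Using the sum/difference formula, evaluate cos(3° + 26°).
cos(3° + 26°) = cos 3° cos 26° - sin 3° sin 26° = 0.8746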